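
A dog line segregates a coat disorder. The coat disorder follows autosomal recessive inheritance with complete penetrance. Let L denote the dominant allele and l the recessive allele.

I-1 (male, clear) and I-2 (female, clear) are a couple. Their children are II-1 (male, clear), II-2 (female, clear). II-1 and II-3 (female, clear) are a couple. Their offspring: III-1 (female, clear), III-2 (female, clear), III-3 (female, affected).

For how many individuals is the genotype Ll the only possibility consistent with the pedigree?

2

Obligate heterozygotes: II-1 is clear so carries L and passed l to III-3 (ll), so II-1 is Ll; II-3 is clear so carries L and passed l to III-3 (ll), so II-3 is Ll.
Every other individual is either homozygous by phenotype or has at least one consistent homozygous assignment, so the count is 2.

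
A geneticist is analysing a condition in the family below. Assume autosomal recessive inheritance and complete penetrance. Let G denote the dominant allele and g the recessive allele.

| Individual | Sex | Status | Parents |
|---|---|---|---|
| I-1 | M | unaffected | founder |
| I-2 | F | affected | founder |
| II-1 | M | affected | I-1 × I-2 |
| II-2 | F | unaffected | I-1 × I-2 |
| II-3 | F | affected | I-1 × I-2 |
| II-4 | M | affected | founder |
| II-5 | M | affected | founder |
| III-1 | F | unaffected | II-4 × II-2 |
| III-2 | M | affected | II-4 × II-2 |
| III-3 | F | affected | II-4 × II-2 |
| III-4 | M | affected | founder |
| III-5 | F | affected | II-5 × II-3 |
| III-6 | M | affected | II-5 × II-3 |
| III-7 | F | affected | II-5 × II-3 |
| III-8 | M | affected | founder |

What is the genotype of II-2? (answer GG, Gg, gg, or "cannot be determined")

Gg

From phenotype alone, II-2 is GG or Gg.
II-2 is unaffected so carries G and received g from I-2 (gg), so II-2 is Gg.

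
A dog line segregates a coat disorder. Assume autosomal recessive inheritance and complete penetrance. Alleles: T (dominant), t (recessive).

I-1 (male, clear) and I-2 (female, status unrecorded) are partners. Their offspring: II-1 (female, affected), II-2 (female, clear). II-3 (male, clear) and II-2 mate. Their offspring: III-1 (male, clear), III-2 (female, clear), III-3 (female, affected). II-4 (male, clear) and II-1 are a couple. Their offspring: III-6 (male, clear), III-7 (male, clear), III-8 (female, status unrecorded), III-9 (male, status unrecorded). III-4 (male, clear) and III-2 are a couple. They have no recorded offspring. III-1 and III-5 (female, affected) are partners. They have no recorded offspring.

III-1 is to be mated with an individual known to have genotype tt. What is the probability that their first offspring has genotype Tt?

2/3

II-3 is clear so carries T and passed t to III-3 (tt), so II-3 is Tt.
II-2 is clear so carries T and passed t to III-3 (tt), so II-2 is Tt.
III-1 is a clear offspring of II-3 (Tt) × II-2 (Tt), whose cross gives 1/4 TT : 1/2 Tt : 1/4 tt; conditioning on being clear, III-1 is TT with probability 1/3, Tt with probability 2/3.
Summing over parental genotype combinations, P(offspring has genotype Tt) = 1/3·1 + 2/3·1/2 = 2/3.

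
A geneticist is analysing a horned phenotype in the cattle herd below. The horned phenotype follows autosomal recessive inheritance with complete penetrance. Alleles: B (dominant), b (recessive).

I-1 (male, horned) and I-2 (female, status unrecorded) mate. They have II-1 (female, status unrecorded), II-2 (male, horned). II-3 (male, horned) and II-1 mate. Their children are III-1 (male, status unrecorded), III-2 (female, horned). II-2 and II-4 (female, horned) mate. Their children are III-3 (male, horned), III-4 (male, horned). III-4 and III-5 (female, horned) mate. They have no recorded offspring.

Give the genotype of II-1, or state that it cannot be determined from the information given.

II-1's phenotype is unrecorded, and no parent or child forces a single allele at both positions; consistent genotype assignments exist with II-1 as Bb or bb.

cannot be determined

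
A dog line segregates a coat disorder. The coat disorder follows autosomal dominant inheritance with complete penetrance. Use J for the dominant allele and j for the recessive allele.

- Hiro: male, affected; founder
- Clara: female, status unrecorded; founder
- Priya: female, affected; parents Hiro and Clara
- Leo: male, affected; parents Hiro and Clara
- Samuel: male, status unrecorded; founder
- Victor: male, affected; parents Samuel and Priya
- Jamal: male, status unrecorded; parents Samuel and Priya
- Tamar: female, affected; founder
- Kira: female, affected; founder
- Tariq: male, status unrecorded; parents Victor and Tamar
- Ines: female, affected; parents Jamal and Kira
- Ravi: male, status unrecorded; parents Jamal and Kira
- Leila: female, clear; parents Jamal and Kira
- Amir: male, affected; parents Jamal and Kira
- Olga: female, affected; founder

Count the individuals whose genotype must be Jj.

Obligate heterozygotes: Kira is affected so carries J and passed j to Leila (jj), so Kira is Jj.
Every other individual is either homozygous by phenotype or has at least one consistent homozygous assignment, so the count is 1.

1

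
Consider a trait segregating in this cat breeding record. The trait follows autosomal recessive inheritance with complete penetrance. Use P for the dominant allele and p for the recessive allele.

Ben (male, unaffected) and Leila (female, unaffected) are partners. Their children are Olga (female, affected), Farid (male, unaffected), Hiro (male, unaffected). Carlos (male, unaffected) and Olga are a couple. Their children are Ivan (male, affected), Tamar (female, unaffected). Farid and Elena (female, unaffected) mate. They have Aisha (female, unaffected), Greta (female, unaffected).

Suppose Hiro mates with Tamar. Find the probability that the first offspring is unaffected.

5/6

Ben is unaffected so carries P and passed p to Olga (pp), so Ben is Pp.
Leila is unaffected so carries P and passed p to Olga (pp), so Leila is Pp.
Hiro is an unaffected offspring of Ben (Pp) × Leila (Pp), whose cross gives 1/4 PP : 1/2 Pp : 1/4 pp; conditioning on being unaffected, Hiro is PP with probability 1/3, Pp with probability 2/3.
Tamar is unaffected so carries P and received p from Olga (pp), so Tamar is Pp.
Summing over parental genotype combinations, P(offspring is unaffected) = 1/3·1 + 2/3·3/4 = 5/6.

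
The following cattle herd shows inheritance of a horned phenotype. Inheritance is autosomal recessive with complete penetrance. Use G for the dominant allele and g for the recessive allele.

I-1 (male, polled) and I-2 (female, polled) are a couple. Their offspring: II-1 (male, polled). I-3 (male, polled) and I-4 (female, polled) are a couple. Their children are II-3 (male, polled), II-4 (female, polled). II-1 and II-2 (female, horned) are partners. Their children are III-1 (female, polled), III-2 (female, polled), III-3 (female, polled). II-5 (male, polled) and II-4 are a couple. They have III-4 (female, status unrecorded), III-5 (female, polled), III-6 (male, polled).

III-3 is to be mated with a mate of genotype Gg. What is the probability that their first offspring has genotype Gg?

III-3 is polled so carries G and received g from II-2 (gg), so III-3 is Gg.
The cross gives 1/4 GG : 1/2 Gg : 1/4 gg, so P(offspring has genotype Gg) = 1/2.

1/2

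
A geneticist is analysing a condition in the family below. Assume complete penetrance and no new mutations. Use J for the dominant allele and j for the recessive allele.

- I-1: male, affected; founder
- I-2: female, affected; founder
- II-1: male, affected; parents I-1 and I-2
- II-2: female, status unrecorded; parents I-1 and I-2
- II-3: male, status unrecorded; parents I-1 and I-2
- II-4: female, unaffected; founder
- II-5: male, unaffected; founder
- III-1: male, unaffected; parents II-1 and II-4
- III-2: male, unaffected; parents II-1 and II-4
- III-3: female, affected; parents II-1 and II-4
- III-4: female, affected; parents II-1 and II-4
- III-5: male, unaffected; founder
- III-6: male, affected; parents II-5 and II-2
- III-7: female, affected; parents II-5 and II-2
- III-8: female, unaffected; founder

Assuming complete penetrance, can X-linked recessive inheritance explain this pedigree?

Under X-linked recessive, III-7 (affected, female) cannot arise from II-5 (unaffected) × II-2 (unrecorded).

No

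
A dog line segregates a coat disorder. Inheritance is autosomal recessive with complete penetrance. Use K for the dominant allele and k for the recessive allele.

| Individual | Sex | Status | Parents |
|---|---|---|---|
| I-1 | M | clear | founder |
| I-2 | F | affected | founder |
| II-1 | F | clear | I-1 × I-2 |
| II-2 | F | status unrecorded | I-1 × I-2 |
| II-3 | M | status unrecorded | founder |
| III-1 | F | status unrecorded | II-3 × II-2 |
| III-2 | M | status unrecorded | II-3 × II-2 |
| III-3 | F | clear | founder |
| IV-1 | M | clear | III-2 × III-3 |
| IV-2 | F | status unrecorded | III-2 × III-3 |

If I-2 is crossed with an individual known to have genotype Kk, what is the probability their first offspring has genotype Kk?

I-2 is affected, so I-2 is kk.
The cross gives 1/2 Kk : 1/2 kk, so P(offspring has genotype Kk) = 1/2.

1/2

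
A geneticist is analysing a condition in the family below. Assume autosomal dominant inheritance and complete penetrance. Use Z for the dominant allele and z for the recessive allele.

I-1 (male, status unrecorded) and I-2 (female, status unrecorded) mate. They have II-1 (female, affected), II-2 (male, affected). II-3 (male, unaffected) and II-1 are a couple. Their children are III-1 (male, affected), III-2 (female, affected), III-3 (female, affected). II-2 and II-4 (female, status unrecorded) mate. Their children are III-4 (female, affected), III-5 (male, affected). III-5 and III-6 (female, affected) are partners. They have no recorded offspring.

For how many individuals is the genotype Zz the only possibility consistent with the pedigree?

3

Obligate heterozygotes: III-1 is affected so carries Z and received z from II-3 (zz), so III-1 is Zz; III-2 is affected so carries Z and received z from II-3 (zz), so III-2 is Zz; III-3 is affected so carries Z and received z from II-3 (zz), so III-3 is Zz.
Every other individual is either homozygous by phenotype or has at least one consistent homozygous assignment, so the count is 3.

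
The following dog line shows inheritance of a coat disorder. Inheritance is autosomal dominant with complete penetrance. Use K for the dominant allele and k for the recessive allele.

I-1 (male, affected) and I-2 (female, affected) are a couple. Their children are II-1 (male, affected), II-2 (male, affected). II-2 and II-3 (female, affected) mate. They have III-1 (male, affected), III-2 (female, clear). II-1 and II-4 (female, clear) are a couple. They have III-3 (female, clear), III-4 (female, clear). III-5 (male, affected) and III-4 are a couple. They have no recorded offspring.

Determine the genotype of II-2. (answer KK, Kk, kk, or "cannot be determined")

From phenotype alone, II-2 is KK or Kk.
II-2 is affected so carries K and passed k to III-2 (kk), so II-2 is Kk.

Kk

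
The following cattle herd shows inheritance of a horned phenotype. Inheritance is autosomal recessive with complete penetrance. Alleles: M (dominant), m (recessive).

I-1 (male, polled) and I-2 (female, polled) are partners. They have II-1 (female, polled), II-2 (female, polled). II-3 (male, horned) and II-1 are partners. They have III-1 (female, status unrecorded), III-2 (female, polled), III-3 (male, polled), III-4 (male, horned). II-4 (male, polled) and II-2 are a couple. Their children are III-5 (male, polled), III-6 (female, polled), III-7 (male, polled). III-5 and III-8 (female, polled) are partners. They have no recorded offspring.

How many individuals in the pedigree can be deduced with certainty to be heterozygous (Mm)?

Obligate heterozygotes: II-1 is polled so carries M and passed m to III-4 (mm), so II-1 is Mm; III-2 is polled so carries M and received m from II-3 (mm), so III-2 is Mm; III-3 is polled so carries M and received m from II-3 (mm), so III-3 is Mm.
Every other individual is either homozygous by phenotype or has at least one consistent homozygous assignment, so the count is 3.

3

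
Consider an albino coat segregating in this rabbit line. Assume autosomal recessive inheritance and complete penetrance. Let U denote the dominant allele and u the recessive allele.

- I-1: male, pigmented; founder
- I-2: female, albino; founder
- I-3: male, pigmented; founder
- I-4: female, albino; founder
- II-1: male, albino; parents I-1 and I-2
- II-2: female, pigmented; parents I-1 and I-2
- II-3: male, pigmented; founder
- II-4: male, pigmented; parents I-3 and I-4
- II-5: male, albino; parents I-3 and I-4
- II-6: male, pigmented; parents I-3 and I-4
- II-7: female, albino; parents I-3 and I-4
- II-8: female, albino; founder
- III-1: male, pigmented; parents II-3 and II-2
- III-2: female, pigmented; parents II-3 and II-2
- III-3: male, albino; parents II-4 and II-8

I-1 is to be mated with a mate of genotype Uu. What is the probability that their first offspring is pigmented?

3/4

I-1 is pigmented so carries U and passed u to II-1 (uu), so I-1 is Uu.
The cross gives 1/4 UU : 1/2 Uu : 1/4 uu, so P(offspring is pigmented) = 3/4.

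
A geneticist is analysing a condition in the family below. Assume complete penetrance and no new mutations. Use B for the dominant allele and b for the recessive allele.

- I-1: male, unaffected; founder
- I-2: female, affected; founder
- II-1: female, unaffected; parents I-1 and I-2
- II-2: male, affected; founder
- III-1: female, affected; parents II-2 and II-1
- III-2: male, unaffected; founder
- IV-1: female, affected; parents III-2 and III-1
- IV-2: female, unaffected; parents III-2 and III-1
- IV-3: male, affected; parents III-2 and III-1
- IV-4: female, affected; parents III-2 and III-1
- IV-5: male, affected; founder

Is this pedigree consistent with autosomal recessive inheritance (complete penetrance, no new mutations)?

A consistent assignment under autosomal recessive exists: I-1 BB, I-2 bb, II-1 Bb, II-2 bb, III-1 bb, III-2 Bb, IV-1 bb, IV-2 Bb, IV-3 bb, IV-4 bb, IV-5 bb.
In this assignment every recorded phenotype matches its genotype and every non-founder's genotype is obtainable from its parents' genotypes, so the pedigree is consistent.

Yes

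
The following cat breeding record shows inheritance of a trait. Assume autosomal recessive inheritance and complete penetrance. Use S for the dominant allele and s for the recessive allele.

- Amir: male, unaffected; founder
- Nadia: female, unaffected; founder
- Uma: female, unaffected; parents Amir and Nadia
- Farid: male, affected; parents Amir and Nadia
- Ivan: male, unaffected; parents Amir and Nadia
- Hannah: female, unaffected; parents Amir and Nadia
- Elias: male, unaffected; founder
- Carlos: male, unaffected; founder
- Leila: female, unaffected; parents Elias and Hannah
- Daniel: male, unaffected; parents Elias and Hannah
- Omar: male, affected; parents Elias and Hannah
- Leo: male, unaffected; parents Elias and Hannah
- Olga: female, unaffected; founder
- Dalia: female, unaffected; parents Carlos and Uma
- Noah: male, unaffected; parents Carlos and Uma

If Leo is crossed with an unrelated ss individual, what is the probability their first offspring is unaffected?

2/3

Elias is unaffected so carries S and passed s to Omar (ss), so Elias is Ss.
Hannah is unaffected so carries S and passed s to Omar (ss), so Hannah is Ss.
Leo is an unaffected offspring of Elias (Ss) × Hannah (Ss), whose cross gives 1/4 SS : 1/2 Ss : 1/4 ss; conditioning on being unaffected, Leo is SS with probability 1/3, Ss with probability 2/3.
Summing over parental genotype combinations, P(offspring is unaffected) = 1/3·1 + 2/3·1/2 = 2/3.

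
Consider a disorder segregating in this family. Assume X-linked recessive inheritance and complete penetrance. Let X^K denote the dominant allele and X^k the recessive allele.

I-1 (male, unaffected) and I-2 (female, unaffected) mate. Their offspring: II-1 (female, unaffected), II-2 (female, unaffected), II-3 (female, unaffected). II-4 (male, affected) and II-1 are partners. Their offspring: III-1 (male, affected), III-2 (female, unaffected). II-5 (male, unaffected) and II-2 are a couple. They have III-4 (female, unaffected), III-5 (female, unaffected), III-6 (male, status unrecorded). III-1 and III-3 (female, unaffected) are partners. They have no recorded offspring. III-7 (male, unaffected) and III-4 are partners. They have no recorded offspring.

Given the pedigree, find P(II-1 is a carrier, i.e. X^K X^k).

II-1 is unaffected so carries K and passed k to III-1 (X^k Y), so II-1 is X^K X^k, giving P(X^K X^k) = 1.

1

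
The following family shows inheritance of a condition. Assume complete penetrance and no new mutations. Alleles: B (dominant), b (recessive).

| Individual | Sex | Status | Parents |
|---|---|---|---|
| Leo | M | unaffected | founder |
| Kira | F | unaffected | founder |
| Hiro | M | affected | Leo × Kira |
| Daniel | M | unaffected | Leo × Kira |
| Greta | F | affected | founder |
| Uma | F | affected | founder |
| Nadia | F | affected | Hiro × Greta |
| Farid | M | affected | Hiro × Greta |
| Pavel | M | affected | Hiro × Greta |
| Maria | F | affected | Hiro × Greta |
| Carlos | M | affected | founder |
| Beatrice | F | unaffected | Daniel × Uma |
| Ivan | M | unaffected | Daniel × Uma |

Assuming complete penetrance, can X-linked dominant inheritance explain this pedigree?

No

Under X-linked dominant, Hiro (affected, male) cannot arise from Leo (unaffected) × Kira (unaffected).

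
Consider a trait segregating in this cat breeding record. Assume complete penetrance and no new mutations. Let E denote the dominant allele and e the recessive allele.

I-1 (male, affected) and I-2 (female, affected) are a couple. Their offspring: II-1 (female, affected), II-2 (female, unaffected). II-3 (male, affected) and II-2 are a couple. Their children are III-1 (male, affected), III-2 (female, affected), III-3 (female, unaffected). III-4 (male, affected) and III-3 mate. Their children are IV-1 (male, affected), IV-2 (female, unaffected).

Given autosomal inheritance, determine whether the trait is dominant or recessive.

I-1 and I-2 are both affected yet have an unaffected child II-2. Under a recessive model two affected parents are homozygous and every child would be affected, so the trait cannot be recessive.

dominant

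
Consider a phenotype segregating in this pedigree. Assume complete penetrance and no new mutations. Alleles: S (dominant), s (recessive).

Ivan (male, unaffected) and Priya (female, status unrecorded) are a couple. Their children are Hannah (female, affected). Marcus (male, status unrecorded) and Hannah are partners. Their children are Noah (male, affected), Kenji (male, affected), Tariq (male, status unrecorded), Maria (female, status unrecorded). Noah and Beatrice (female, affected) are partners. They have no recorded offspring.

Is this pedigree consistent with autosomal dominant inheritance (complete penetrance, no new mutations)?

A consistent assignment under autosomal dominant exists: Ivan ss, Priya SS, Hannah Ss, Marcus SS, Noah SS, Kenji SS, Tariq SS, Maria SS, Beatrice SS.
In this assignment every recorded phenotype matches its genotype and every non-founder's genotype is obtainable from its parents' genotypes, so the pedigree is consistent.

Yes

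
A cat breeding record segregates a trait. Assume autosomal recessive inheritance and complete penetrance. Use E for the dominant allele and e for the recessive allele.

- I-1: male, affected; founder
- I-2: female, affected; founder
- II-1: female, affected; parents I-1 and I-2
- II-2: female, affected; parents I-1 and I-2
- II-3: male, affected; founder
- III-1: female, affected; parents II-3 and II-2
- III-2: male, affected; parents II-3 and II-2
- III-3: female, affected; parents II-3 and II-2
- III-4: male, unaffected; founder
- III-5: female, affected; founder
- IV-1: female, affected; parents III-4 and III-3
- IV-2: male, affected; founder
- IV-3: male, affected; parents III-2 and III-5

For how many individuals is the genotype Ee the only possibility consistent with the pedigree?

Obligate heterozygotes: III-4 is unaffected so carries E and passed e to IV-1 (ee), so III-4 is Ee.
Every other individual is either homozygous by phenotype or has at least one consistent homozygous assignment, so the count is 1.

1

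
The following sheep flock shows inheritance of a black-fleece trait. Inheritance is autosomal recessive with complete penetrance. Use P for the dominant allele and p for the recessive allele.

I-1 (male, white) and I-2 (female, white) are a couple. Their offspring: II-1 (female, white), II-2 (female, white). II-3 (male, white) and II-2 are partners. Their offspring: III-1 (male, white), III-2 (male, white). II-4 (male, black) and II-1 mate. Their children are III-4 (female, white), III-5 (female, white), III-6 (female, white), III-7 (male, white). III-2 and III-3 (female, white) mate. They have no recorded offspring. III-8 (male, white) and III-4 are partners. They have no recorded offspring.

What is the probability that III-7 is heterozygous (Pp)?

1

III-7 is white so carries P and received p from II-4 (pp), so III-7 is Pp, giving P(Pp) = 1.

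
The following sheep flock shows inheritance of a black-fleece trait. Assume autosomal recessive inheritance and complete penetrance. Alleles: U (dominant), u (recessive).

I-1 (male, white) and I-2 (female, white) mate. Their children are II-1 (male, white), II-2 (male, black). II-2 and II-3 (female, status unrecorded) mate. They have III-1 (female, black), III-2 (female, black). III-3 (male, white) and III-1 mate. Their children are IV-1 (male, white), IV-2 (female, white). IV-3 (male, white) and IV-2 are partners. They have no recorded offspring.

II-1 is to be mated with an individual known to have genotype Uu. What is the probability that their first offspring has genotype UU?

1/3

I-1 is white so carries U and passed u to II-2 (uu), so I-1 is Uu.
I-2 is white so carries U and passed u to II-2 (uu), so I-2 is Uu.
II-1 is a white offspring of I-1 (Uu) × I-2 (Uu), whose cross gives 1/4 UU : 1/2 Uu : 1/4 uu; conditioning on being white, II-1 is UU with probability 1/3, Uu with probability 2/3.
Summing over parental genotype combinations, P(offspring has genotype UU) = 1/3·1/2 + 2/3·1/4 = 1/3.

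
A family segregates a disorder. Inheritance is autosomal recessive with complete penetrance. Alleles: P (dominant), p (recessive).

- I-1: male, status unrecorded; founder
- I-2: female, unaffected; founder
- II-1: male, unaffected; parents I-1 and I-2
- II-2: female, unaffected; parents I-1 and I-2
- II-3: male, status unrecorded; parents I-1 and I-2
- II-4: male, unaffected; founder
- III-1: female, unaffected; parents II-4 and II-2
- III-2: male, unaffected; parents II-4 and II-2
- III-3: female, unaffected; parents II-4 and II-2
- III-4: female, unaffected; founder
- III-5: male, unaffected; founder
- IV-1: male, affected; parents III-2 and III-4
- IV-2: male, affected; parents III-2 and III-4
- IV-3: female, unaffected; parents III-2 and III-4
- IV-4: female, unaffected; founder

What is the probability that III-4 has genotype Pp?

III-4 is unaffected so carries P and passed p to IV-1 (pp), so III-4 is Pp, giving P(Pp) = 1.

1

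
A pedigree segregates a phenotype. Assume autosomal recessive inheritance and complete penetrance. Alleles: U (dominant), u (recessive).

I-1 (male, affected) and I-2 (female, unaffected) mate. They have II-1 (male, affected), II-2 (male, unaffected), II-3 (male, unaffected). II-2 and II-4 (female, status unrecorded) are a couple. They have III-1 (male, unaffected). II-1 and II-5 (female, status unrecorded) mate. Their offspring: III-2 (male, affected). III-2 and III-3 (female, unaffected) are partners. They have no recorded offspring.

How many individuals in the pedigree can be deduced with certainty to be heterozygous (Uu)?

3

Obligate heterozygotes: I-2 is unaffected so carries U and passed u to II-1 (uu), so I-2 is Uu; II-2 is unaffected so carries U and received u from I-1 (uu), so II-2 is Uu; II-3 is unaffected so carries U and received u from I-1 (uu), so II-3 is Uu.
Every other individual is either homozygous by phenotype or has at least one consistent homozygous assignment, so the count is 3.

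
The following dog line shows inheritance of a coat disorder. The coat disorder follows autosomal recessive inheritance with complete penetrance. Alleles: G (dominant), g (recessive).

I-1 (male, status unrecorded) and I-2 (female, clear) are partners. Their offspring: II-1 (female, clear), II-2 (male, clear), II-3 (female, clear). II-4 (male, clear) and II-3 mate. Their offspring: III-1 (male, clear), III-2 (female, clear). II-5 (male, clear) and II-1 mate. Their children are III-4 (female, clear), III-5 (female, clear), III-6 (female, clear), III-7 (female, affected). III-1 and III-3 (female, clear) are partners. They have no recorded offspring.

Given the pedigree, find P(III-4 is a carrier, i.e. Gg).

II-5 is clear so carries G and passed g to III-7 (gg), so II-5 is Gg.
II-1 is clear so carries G and passed g to III-7 (gg), so II-1 is Gg.
Their cross gives offspring ratios 1/4 GG : 1/2 Gg : 1/4 gg. Conditioning on III-4 being clear, P(Gg) = 1/2 / 3/4 = 2/3.

2/3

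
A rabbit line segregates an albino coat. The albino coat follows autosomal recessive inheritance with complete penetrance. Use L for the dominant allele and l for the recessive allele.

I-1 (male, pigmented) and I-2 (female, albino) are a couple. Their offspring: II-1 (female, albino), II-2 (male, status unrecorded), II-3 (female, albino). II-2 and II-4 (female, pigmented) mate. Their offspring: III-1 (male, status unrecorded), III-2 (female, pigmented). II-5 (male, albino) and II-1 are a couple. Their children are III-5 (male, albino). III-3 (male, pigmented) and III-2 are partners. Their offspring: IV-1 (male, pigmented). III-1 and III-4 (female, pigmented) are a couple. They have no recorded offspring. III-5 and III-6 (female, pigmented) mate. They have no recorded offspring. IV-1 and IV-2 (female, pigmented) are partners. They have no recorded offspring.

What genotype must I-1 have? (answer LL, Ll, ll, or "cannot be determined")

Ll

From phenotype alone, I-1 is LL or Ll.
I-1 is pigmented so carries L and passed l to II-1 (ll), so I-1 is Ll.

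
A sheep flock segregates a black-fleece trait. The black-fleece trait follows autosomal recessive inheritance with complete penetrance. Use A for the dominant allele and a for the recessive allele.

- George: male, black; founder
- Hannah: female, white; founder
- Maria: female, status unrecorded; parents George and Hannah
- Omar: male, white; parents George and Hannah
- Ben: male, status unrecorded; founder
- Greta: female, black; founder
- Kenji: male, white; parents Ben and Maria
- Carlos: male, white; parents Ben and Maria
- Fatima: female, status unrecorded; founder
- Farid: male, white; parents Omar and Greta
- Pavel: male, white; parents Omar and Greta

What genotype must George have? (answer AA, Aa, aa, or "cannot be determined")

aa

George is black, so George is aa.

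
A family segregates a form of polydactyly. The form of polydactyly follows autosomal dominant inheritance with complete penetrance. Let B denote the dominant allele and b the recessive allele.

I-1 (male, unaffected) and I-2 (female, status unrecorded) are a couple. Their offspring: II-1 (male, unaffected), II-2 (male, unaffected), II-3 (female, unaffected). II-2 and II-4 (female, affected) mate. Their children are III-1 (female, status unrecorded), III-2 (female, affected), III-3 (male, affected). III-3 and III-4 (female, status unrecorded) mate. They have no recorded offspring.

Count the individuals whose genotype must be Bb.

2

Obligate heterozygotes: III-2 is affected so carries B and received b from II-2 (bb), so III-2 is Bb; III-3 is affected so carries B and received b from II-2 (bb), so III-3 is Bb.
Every other individual is either homozygous by phenotype or has at least one consistent homozygous assignment, so the count is 2.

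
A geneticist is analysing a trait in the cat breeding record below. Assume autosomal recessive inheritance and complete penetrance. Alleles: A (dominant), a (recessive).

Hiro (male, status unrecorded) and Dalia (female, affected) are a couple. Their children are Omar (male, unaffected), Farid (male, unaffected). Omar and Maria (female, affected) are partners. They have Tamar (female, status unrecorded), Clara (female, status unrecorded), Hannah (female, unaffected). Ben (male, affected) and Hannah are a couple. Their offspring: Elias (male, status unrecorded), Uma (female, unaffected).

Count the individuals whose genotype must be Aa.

Obligate heterozygotes: Omar is unaffected so carries A and received a from Dalia (aa), so Omar is Aa; Farid is unaffected so carries A and received a from Dalia (aa), so Farid is Aa; Hannah is unaffected so carries A and received a from Maria (aa), so Hannah is Aa; Uma is unaffected so carries A and received a from Ben (aa), so Uma is Aa.
Every other individual is either homozygous by phenotype or has at least one consistent homozygous assignment, so the count is 4.

4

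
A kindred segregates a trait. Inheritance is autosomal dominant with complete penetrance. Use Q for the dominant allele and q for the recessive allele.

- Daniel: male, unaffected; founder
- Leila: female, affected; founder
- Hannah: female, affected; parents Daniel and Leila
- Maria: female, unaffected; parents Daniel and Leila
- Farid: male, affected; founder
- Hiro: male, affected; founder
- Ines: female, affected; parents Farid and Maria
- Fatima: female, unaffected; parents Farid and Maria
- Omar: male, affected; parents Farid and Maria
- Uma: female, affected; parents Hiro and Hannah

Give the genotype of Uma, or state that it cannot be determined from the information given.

cannot be determined

Uma's phenotype allows QQ or Qq, and no parent or child forces a single allele at both positions; consistent genotype assignments exist with Uma as QQ or Qq.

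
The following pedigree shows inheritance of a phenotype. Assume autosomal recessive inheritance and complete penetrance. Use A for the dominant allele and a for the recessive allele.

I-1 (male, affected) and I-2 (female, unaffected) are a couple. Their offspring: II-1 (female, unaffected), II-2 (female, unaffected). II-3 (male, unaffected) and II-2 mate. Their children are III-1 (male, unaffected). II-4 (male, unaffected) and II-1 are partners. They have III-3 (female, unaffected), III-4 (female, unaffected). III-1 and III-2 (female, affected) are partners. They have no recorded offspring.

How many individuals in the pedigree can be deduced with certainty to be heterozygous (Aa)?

2

Obligate heterozygotes: II-1 is unaffected so carries A and received a from I-1 (aa), so II-1 is Aa; II-2 is unaffected so carries A and received a from I-1 (aa), so II-2 is Aa.
Every other individual is either homozygous by phenotype or has at least one consistent homozygous assignment, so the count is 2.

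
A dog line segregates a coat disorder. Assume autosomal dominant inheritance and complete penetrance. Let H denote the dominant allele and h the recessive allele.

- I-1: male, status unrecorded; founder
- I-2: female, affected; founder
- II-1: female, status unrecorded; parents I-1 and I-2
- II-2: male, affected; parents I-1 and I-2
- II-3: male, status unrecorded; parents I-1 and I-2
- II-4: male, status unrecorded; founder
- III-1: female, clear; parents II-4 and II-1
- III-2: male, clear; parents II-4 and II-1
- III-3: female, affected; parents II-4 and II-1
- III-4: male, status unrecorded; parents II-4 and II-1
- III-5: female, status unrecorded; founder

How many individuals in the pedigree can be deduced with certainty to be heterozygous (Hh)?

0

No individual's genotype is forced to Hh by the pedigree, so the count is 0.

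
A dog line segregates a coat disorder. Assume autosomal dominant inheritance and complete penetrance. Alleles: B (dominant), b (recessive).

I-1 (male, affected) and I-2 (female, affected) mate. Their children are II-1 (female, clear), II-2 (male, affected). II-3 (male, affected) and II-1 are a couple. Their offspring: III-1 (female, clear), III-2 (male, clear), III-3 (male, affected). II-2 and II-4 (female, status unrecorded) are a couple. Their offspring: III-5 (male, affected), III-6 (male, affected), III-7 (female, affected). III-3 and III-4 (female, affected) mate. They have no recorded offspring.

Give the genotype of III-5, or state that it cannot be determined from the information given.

III-5's phenotype allows BB or Bb, and no parent or child forces a single allele at both positions; consistent genotype assignments exist with III-5 as BB or Bb.

cannot be determined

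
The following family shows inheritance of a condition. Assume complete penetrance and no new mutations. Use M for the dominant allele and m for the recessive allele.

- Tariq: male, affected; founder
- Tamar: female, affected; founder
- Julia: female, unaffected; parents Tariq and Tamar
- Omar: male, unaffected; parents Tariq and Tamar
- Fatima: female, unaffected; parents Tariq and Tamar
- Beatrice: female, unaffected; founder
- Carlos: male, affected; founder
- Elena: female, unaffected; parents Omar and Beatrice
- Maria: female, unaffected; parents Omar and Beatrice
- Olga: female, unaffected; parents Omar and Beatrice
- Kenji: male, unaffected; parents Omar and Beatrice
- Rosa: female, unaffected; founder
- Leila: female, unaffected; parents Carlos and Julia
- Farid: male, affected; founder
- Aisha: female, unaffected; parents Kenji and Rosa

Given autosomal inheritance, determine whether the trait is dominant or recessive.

dominant

Tariq and Tamar are both affected yet have an unaffected child Julia. Under a recessive model two affected parents are homozygous and every child would be affected, so the trait cannot be recessive.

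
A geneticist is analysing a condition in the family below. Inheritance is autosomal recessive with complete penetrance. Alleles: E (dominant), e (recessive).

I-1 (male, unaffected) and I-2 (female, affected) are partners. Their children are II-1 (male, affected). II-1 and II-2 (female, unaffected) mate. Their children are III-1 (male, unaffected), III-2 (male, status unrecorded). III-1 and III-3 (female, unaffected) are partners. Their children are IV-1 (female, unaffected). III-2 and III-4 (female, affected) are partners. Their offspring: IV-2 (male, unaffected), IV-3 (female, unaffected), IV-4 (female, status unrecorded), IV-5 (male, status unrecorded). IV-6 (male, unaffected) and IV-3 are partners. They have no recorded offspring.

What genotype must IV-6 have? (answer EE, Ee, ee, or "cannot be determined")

IV-6's phenotype allows EE or Ee, and no parent or child forces a single allele at both positions; consistent genotype assignments exist with IV-6 as EE or Ee.

cannot be determined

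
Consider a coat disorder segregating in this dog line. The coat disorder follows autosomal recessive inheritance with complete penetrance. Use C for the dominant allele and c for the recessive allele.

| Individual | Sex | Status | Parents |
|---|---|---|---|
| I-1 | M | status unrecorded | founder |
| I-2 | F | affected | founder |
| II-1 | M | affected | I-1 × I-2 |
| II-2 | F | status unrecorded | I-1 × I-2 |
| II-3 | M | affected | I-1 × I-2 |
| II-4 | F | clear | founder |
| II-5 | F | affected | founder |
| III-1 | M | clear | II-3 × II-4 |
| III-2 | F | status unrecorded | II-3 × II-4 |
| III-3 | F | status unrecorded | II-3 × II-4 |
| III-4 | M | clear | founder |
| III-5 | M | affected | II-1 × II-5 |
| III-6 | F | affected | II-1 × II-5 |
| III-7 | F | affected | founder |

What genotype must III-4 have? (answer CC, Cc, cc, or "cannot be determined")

cannot be determined

III-4's phenotype allows CC or Cc, and no parent or child forces a single allele at both positions; consistent genotype assignments exist with III-4 as CC or Cc.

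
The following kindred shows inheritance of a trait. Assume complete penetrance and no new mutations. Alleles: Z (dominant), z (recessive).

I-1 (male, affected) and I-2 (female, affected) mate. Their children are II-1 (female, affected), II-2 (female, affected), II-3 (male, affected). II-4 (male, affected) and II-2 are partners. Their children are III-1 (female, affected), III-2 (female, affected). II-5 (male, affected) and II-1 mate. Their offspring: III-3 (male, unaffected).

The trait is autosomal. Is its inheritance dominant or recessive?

dominant

II-5 and II-1 are both affected yet have an unaffected child III-3. Under a recessive model two affected parents are homozygous and every child would be affected, so the trait cannot be recessive.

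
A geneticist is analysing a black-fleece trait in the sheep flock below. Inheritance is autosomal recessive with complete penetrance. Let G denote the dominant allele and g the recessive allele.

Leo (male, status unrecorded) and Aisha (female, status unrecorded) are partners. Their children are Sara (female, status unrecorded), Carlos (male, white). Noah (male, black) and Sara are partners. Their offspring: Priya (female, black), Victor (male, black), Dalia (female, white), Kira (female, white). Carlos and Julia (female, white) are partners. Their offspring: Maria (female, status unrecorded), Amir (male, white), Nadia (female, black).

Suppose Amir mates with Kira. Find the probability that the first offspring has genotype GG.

1/3

Carlos is white so carries G and passed g to Nadia (gg), so Carlos is Gg.
Julia is white so carries G and passed g to Nadia (gg), so Julia is Gg.
Amir is a white offspring of Carlos (Gg) × Julia (Gg), whose cross gives 1/4 GG : 1/2 Gg : 1/4 gg; conditioning on being white, Amir is GG with probability 1/3, Gg with probability 2/3.
Kira is white so carries G and received g from Noah (gg), so Kira is Gg.
Summing over parental genotype combinations, P(offspring has genotype GG) = 1/3·1/2 + 2/3·1/4 = 1/3.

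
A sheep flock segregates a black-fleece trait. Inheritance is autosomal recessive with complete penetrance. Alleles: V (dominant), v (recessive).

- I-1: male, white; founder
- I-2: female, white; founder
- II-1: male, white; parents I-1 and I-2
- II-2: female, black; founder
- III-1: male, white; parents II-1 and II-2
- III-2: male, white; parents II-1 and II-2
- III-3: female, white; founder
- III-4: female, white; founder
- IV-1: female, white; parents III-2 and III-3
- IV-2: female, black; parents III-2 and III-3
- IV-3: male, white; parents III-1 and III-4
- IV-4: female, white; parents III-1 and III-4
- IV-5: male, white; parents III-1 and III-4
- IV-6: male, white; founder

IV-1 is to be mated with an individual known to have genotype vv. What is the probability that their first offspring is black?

1/3

III-2 is white so carries V and received v from II-2 (vv), so III-2 is Vv.
III-3 is white so carries V and passed v to IV-2 (vv), so III-3 is Vv.
IV-1 is a white offspring of III-2 (Vv) × III-3 (Vv), whose cross gives 1/4 VV : 1/2 Vv : 1/4 vv; conditioning on being white, IV-1 is VV with probability 1/3, Vv with probability 2/3.
Summing over parental genotype combinations, P(offspring is black) = 2/3·1/2 = 1/3.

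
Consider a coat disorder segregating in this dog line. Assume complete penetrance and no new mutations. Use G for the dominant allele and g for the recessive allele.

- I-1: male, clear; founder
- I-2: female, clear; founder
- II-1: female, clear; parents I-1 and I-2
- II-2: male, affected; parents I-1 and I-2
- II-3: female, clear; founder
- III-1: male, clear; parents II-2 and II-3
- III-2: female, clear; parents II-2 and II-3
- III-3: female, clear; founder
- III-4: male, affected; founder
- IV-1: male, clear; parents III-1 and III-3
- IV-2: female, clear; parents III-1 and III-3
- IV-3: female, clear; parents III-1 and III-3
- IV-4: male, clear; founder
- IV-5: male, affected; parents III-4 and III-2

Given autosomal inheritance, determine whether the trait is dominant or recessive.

I-1 and I-2 are both clear yet have an affected child II-2. Under dominance, an affected child requires at least one affected parent, so the trait cannot be dominant.

recessive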